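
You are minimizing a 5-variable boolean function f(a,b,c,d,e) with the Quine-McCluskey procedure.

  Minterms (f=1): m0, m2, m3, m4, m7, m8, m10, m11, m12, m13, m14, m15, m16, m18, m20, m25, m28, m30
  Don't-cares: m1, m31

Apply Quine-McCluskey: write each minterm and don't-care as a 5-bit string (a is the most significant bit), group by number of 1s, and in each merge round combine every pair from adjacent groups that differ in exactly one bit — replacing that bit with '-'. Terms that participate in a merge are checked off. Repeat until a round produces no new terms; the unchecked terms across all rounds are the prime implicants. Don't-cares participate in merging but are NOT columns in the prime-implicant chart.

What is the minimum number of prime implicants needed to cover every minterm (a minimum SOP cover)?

7

Round 0: 00000✓ 00001✓ 00010✓ 00011✓ 00100✓ 00111✓ 01000✓ 01010✓ 01011✓ 01100✓ 01101✓ 01110✓ 01111✓ 10000✓ 10010✓ 10100✓ 11001 11100✓ 11110✓ 11111✓
Round 1: -0000✓ -0010✓ -0100✓ -1100✓ -1110✓ -1111✓ 0-000✓ 0-010✓ 0-011✓ 0-100✓ 0-111✓ 00-00✓ 00-11✓ 000-0✓ 000-1✓ 0000-✓ 0001-✓ 01-00✓ 01-10✓ 01-11✓ 010-0✓ 0101-✓ 011-0✓ 011-1✓ 0110-✓ 0111-✓ 1-100✓ 10-00✓ 100-0✓ 111-0✓ 1111-✓
Round 2: --100 -0-00 -00-0 -11-0 -111- 0--00 0--11 0-0-0 0-01- 000-- 01--0 01-1- 011--
PIs = {--100, -0-00, -00-0, -11-0, -111-, 0--00, 0--11, 0-0-0, 0-01-, 000--, 01--0, 01-1-, 011--, 11001}
Coverage chart:
  m0: -0-00,-00-0,0--00,0-0-0,000--
  m2: -00-0,0-0-0,0-01-,000--
  m3: 0--11,0-01-,000--
  m4: --100,-0-00,0--00
  m7: 0--11 ←essential
  m8: 0--00,0-0-0,01--0
  m10: 0-0-0,0-01-,01--0,01-1-
  m11: 0--11,0-01-,01-1-
  m12: --100,-11-0,0--00,01--0,011--
  m13: 011-- ←essential
  m14: -11-0,-111-,01--0,01-1-,011--
  m15: -111-,0--11,01-1-,011--
  m16: -0-00,-00-0
  m18: -00-0 ←essential
  m20: --100,-0-00
  m25: 11001 ←essential
  m28: --100,-11-0
  m30: -11-0,-111-
Essential: -00-0, 0--11, 011--, 11001
Petrick residual → --100, -11-0, 0-0-0
Min cover (7 terms): cd'e' + b'c'e' + bce' + a'de + a'c'e' + a'bc + abc'd'e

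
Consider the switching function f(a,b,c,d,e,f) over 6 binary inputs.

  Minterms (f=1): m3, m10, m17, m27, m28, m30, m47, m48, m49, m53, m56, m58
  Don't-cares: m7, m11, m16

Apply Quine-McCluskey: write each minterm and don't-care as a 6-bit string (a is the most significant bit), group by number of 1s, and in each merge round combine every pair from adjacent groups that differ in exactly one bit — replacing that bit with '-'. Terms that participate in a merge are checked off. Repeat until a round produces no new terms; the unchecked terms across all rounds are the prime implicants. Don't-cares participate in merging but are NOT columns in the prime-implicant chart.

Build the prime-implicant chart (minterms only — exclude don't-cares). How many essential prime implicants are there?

7

Round 0: 000011✓ 000111✓ 001010✓ 001011✓ 010000✓ 010001✓ 011011✓ 011100✓ 011110✓ 101111 110000✓ 110001✓ 110101✓ 111000✓ 111010✓
Round 1: -10000✓ -10001✓ 0-1011 00-011 000-11 00101- 01000-✓ 0111-0 11-000 110-01 11000-✓ 1110-0
Round 2: -1000-
PIs = {-1000-, 0-1011, 00-011, 000-11, 00101-, 0111-0, 101111, 11-000, 110-01, 1110-0}
Coverage chart:
  m3: 00-011,000-11
  m10: 00101- ←essential
  m17: -1000- ←essential
  m27: 0-1011 ←essential
  m28: 0111-0 ←essential
  m30: 0111-0 ←essential
  m47: 101111 ←essential
  m48: -1000-,11-000
  m49: -1000-,110-01
  m53: 110-01 ←essential
  m56: 11-000,1110-0
  m58: 1110-0 ←essential
Essential: -1000-, 0-1011, 00101-, 0111-0, 101111, 110-01, 1110-0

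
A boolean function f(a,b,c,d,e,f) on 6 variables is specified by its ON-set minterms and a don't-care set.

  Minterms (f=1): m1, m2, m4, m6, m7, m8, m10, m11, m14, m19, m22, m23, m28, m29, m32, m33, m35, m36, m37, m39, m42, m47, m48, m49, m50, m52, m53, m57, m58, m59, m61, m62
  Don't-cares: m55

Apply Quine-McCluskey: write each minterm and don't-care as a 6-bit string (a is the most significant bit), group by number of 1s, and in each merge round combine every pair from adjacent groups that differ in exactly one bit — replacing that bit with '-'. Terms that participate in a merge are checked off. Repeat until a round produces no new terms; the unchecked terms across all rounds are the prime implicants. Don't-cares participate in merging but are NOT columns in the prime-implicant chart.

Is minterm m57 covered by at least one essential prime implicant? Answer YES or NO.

NO

Round 0: 000001✓ 000010✓ 000100✓ 000110✓ 000111✓ 001000✓ 001010✓ 001011✓ 001110✓ 010011✓ 010110✓ 010111✓ 011100✓ 011101✓ 100000✓ 100001✓ 100011✓ 100100✓ 100101✓ 100111✓ 101010✓ 101111✓ 110000✓ 110001✓ 110010✓ 110100✓ 110101✓ 110111✓ 111001✓ 111010✓ 111011✓ 111101✓ 111110✓
Round 1: -00001 -00100 -00111✓ -01010 -10111✓ -11101 0-0110✓ 0-0111✓ 00-010✓ 00-110✓ 000-10✓ 0001-0 00011-✓ 001-10✓ 0010-0 00101- 010-11 01011-✓ 01110- 1-0000✓ 1-0001✓ 1-0100✓ 1-0101✓ 1-0111✓ 1-1010 10-111 100-00✓ 100-01✓ 100-11✓ 1000-1✓ 10000-✓ 1001-1✓ 10010-✓ 11-001✓ 11-010 11-101✓ 110-00✓ 110-01✓ 1100-0 11000-✓ 1101-1✓ 11010-✓ 111-01✓ 111-10 1110-1 11101-
Round 2: --0111 0-011- 00--10 1-0-00✓ 1-0-01✓ 1-000-✓ 1-01-1 1-010-✓ 100--1 100-0-✓ 11--01 110-0-✓
Round 3: 1-0-0-
PIs = {--0111, -00001, -00100, -01010, -11101, 0-011-, 00--10, 0001-0, 0010-0, 00101-, 010-11, 01110-, 1-0-0-, 1-01-1, 1-1010, 10-111, 100--1, 11--01, 11-010, 1100-0, 111-10, 1110-1, 11101-}
Coverage chart:
  m1: -00001 ←essential
  m2: 00--10 ←essential
  m4: -00100,0001-0
  m6: 0-011-,00--10,0001-0
  m7: --0111,0-011-
  m8: 0010-0 ←essential
  m10: -01010,00--10,0010-0,00101-
  m11: 00101- ←essential
  m14: 00--10 ←essential
  m19: 010-11 ←essential
  m22: 0-011- ←essential
  m23: --0111,0-011-,010-11
  m28: 01110- ←essential
  m29: -11101,01110-
  m32: 1-0-0- ←essential
  m33: -00001,1-0-0-,100--1
  m35: 100--1 ←essential
  m36: -00100,1-0-0-
  m37: 1-0-0-,1-01-1,100--1
  m39: --0111,1-01-1,10-111,100--1
  m42: -01010,1-1010
  m47: 10-111 ←essential
  m48: 1-0-0-,1100-0
  m49: 1-0-0-,11--01
  m50: 11-010,1100-0
  m52: 1-0-0- ←essential
  m53: 1-0-0-,1-01-1,11--01
  m57: 11--01,1110-1
  m58: 1-1010,11-010,111-10,11101-
  m59: 1110-1,11101-
  m61: -11101,11--01
  m62: 111-10 ←essential
Essential: -00001, 0-011-, 00--10, 0010-0, 00101-, 010-11, 01110-, 1-0-0-, 10-111, 100--1, 111-10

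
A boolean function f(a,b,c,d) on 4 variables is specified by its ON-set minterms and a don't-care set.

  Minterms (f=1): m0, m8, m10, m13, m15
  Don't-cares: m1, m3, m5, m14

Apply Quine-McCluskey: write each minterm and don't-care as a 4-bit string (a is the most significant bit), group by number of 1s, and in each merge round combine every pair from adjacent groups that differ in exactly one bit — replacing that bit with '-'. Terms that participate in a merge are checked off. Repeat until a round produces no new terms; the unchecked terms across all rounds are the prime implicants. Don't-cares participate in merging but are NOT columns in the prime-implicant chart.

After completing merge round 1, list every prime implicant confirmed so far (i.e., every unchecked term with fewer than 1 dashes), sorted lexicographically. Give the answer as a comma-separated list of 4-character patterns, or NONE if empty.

[col 0] 0000*, 0001*, 0011*, 0101*, 1000*, 1010*, 1101*, 1110*, 1111*
[col 1] -000, -101, 0-01, 00-1, 000-, 1-10, 10-0, 11-1, 111-
Prime implicants: -000, -101, 0-01, 00-1, 000-, 1-10, 10-0, 11-1, 111-

NONE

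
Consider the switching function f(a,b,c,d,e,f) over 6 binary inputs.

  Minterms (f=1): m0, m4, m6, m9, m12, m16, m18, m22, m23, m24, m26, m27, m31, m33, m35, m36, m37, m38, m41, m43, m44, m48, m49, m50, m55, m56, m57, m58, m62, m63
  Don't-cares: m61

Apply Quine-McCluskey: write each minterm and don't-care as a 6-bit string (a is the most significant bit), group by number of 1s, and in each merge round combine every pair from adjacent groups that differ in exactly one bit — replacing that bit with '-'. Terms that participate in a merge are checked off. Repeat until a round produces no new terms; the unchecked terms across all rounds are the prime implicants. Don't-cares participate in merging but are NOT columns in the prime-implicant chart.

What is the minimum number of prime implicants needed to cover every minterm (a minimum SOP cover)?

12

size-2^0 implicants → 000000(✓)  000100(✓)  000110(✓)  001001(✓)  001100(✓)  010000(✓)  010010(✓)  010110(✓)  010111(✓)  011000(✓)  011010(✓)  011011(✓)  011111(✓)  100001(✓)  100011(✓)  100100(✓)  100101(✓)  100110(✓)  101001(✓)  101011(✓)  101100(✓)  110000(✓)  110001(✓)  110010(✓)  110111(✓)  111000(✓)  111001(✓)  111010(✓)  111101(✓)  111110(✓)  111111(✓)
size-2^1 implicants → -00100(✓)  -00110(✓)  -01001  -01100(✓)  -10000(✓)  -10010(✓)  -10111(✓)  -11000(✓)  -11010(✓)  -11111(✓)  0-0000  0-0110  00-100(✓)  000-00  0001-0(✓)  01-000(✓)  01-010(✓)  01-111(✓)  010-10  0100-0(✓)  01011-  011-11  0110-0(✓)  01101-  1-0001(✓)  1-1001(✓)  10-001(✓)  10-011(✓)  10-100(✓)  100-01  1000-1(✓)  1001-0(✓)  10010-  1010-1(✓)  11-000(✓)  11-001(✓)  11-010(✓)  11-111(✓)  1100-0(✓)  11000-(✓)  111-01  111-10  1110-0(✓)  11100-(✓)  1111-1  11111-
size-2^2 implicants → -0-100  -001-0  -1-000(✓)  -1-010(✓)  -1-111  -100-0(✓)  -110-0(✓)  01-0-0(✓)  1--001  10-0-1  11-0-0(✓)  11-00-
size-2^3 implicants → -1-0-0
Unchecked terms (primes): -0-100, -001-0, -01001, -1-0-0, -1-111, 0-0000, 0-0110, 000-00, 010-10, 01011-, 011-11, 01101-, 1--001, 10-0-1, 100-01, 10010-, 11-00-, 111-01, 111-10, 1111-1, 11111-
Minterm coverage:
  m0 ⊆ 0-0000,000-00
  m4 ⊆ -0-100,-001-0,000-00
  m6 ⊆ -001-0,0-0110
  m9 ⊆ -01001 [E]
  m12 ⊆ -0-100 [E]
  m16 ⊆ -1-0-0,0-0000
  m18 ⊆ -1-0-0,010-10
  m22 ⊆ 0-0110,010-10,01011-
  m23 ⊆ -1-111,01011-
  m24 ⊆ -1-0-0 [E]
  m26 ⊆ -1-0-0,01101-
  m27 ⊆ 011-11,01101-
  m31 ⊆ -1-111,011-11
  m33 ⊆ 1--001,10-0-1,100-01
  m35 ⊆ 10-0-1 [E]
  m36 ⊆ -0-100,-001-0,10010-
  m37 ⊆ 100-01,10010-
  m38 ⊆ -001-0 [E]
  m41 ⊆ -01001,1--001,10-0-1
  m43 ⊆ 10-0-1 [E]
  m44 ⊆ -0-100 [E]
  m48 ⊆ -1-0-0,11-00-
  m49 ⊆ 1--001,11-00-
  m50 ⊆ -1-0-0 [E]
  m55 ⊆ -1-111 [E]
  m56 ⊆ -1-0-0,11-00-
  m57 ⊆ 1--001,11-00-,111-01
  m58 ⊆ -1-0-0,111-10
  m62 ⊆ 111-10,11111-
  m63 ⊆ -1-111,1111-1,11111-
E = {-0-100, -001-0, -01001, -1-0-0, -1-111, 10-0-1}
Petrick residual → 0-0000, 0-0110, 011-11, 1--001, 100-01, 111-10
Cover = b'de'f' + b'c'df' + b'cd'e'f + bd'f' + bdef + a'c'd'e'f' + a'c'def' + a'bcef + ad'e'f + ab'd'f + ab'c'e'f + abcef'  |cover|=12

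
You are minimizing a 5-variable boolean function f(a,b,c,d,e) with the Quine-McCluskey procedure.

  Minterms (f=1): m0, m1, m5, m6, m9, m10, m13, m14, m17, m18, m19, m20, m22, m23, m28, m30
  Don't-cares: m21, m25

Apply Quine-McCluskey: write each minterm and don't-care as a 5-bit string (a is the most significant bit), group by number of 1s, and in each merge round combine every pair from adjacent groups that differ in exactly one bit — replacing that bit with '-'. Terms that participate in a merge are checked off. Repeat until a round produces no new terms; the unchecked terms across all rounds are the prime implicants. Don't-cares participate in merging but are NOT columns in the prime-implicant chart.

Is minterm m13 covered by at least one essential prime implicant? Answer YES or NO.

size-2^0 implicants → 00000(✓)  00001(✓)  00101(✓)  00110(✓)  01001(✓)  01010(✓)  01101(✓)  01110(✓)  10001(✓)  10010(✓)  10011(✓)  10100(✓)  10101(✓)  10110(✓)  10111(✓)  11001(✓)  11100(✓)  11110(✓)
size-2^1 implicants → -0001(✓)  -0101(✓)  -0110(✓)  -1001(✓)  -1110(✓)  0-001(✓)  0-101(✓)  0-110(✓)  00-01(✓)  0000-  01-01(✓)  01-10  1-001(✓)  1-100(✓)  1-110(✓)  10-01(✓)  10-10(✓)  10-11(✓)  100-1(✓)  1001-(✓)  101-0(✓)  101-1(✓)  1010-(✓)  1011-(✓)  111-0(✓)
size-2^2 implicants → --001  --110  -0-01  0--01  1-1-0  10--1  10-1-  101--
Unchecked terms (primes): --001, --110, -0-01, 0--01, 0000-, 01-10, 1-1-0, 10--1, 10-1-, 101--
Minterm coverage:
  m0 ⊆ 0000- [E]
  m1 ⊆ --001,-0-01,0--01,0000-
  m5 ⊆ -0-01,0--01
  m6 ⊆ --110 [E]
  m9 ⊆ --001,0--01
  m10 ⊆ 01-10 [E]
  m13 ⊆ 0--01 [E]
  m14 ⊆ --110,01-10
  m17 ⊆ --001,-0-01,10--1
  m18 ⊆ 10-1- [E]
  m19 ⊆ 10--1,10-1-
  m20 ⊆ 1-1-0,101--
  m22 ⊆ --110,1-1-0,10-1-,101--
  m23 ⊆ 10--1,10-1-,101--
  m28 ⊆ 1-1-0 [E]
  m30 ⊆ --110,1-1-0
E = {--110, 0--01, 0000-, 01-10, 1-1-0, 10-1-}

YES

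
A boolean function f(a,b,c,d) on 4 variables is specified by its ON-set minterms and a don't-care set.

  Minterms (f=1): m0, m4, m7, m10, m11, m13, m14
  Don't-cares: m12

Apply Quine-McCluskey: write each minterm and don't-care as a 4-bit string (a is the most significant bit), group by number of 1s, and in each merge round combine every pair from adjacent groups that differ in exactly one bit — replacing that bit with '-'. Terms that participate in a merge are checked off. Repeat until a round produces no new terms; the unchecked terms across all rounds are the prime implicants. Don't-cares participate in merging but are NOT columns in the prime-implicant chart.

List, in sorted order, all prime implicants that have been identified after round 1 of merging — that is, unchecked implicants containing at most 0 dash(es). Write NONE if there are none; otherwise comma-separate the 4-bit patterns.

[col 0] 0000*, 0100*, 0111, 1010*, 1011*, 1100*, 1101*, 1110*
[col 1] -100, 0-00, 1-10, 101-, 11-0, 110-
Prime implicants: -100, 0-00, 0111, 1-10, 101-, 11-0, 110-

0111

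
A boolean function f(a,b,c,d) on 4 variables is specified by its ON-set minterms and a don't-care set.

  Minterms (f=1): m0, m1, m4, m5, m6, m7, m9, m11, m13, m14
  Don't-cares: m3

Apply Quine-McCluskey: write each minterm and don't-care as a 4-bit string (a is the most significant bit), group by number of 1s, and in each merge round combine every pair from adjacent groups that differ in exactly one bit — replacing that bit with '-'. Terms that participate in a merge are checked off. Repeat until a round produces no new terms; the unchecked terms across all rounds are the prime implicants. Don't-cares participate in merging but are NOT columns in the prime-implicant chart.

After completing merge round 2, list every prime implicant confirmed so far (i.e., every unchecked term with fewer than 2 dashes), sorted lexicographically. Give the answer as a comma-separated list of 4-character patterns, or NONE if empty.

size-2^0 implicants → 0000(✓)  0001(✓)  0011(✓)  0100(✓)  0101(✓)  0110(✓)  0111(✓)  1001(✓)  1011(✓)  1101(✓)  1110(✓)
size-2^1 implicants → -001(✓)  -011(✓)  -101(✓)  -110  0-00(✓)  0-01(✓)  0-11(✓)  00-1(✓)  000-(✓)  01-0(✓)  01-1(✓)  010-(✓)  011-(✓)  1-01(✓)  10-1(✓)
size-2^2 implicants → --01  -0-1  0--1  0-0-  01--
Unchecked terms (primes): --01, -0-1, -110, 0--1, 0-0-, 01--

-110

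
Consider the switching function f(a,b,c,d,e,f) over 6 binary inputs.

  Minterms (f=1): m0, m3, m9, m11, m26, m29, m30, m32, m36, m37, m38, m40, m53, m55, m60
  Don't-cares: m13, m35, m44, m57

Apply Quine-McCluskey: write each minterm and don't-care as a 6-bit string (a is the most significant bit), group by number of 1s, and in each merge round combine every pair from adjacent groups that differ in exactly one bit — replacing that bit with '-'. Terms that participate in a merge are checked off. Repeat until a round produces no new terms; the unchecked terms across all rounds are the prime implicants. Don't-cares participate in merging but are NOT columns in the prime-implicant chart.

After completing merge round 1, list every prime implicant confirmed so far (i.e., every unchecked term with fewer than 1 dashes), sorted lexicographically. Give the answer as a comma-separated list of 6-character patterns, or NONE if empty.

111001

size-2^0 implicants → 000000(✓)  000011(✓)  001001(✓)  001011(✓)  001101(✓)  011010(✓)  011101(✓)  011110(✓)  100000(✓)  100011(✓)  100100(✓)  100101(✓)  100110(✓)  101000(✓)  101100(✓)  110101(✓)  110111(✓)  111001  111100(✓)
size-2^1 implicants → -00000  -00011  0-1101  00-011  001-01  0010-1  011-10  1-0101  1-1100  10-000(✓)  10-100(✓)  100-00(✓)  1001-0  10010-  101-00(✓)  1101-1
size-2^2 implicants → 10--00
Unchecked terms (primes): -00000, -00011, 0-1101, 00-011, 001-01, 0010-1, 011-10, 1-0101, 1-1100, 10--00, 1001-0, 10010-, 1101-1, 111001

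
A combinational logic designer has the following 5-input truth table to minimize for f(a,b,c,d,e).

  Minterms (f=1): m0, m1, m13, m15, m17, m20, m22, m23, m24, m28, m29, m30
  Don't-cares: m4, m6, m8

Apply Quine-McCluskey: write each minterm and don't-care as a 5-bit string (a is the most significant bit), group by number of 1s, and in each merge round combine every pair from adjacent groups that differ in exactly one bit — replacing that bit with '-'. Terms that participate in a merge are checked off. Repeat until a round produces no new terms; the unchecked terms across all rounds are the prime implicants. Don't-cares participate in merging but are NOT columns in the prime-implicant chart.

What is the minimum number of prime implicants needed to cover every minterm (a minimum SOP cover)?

7

Round 0: 00000✓ 00001✓ 00100✓ 00110✓ 01000✓ 01101✓ 01111✓ 10001✓ 10100✓ 10110✓ 10111✓ 11000✓ 11100✓ 11101✓ 11110✓
Round 1: -0001 -0100✓ -0110✓ -1000 -1101 0-000 00-00 0000- 001-0✓ 011-1 1-100✓ 1-110✓ 101-0✓ 1011- 11-00 111-0✓ 1110-
Round 2: -01-0 1-1-0
PIs = {-0001, -01-0, -1000, -1101, 0-000, 00-00, 0000-, 011-1, 1-1-0, 1011-, 11-00, 1110-}
Coverage chart:
  m0: 0-000,00-00,0000-
  m1: -0001,0000-
  m13: -1101,011-1
  m15: 011-1 ←essential
  m17: -0001 ←essential
  m20: -01-0,1-1-0
  m22: -01-0,1-1-0,1011-
  m23: 1011- ←essential
  m24: -1000,11-00
  m28: 1-1-0,11-00,1110-
  m29: -1101,1110-
  m30: 1-1-0 ←essential
Essential: -0001, 011-1, 1-1-0, 1011-
Petrick residual → -1000, -1101, 0-000
Min cover (7 terms): b'c'd'e + bc'd'e' + bcd'e + a'c'd'e' + a'bce + ace' + ab'cd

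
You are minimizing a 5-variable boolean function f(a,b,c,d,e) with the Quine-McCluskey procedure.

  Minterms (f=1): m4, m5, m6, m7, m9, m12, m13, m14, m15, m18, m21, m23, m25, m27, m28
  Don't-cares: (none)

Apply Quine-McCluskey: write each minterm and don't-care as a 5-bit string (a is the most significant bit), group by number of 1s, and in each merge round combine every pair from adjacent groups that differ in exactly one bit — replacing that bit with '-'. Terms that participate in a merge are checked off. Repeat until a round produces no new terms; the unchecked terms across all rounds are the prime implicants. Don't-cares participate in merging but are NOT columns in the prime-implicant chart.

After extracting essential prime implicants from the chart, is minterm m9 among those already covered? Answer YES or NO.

Round 0: 00100✓ 00101✓ 00110✓ 00111✓ 01001✓ 01100✓ 01101✓ 01110✓ 01111✓ 10010 10101✓ 10111✓ 11001✓ 11011✓ 11100✓
Round 1: -0101✓ -0111✓ -1001 -1100 0-100✓ 0-101✓ 0-110✓ 0-111✓ 001-0✓ 001-1✓ 0010-✓ 0011-✓ 01-01 011-0✓ 011-1✓ 0110-✓ 0111-✓ 101-1✓ 110-1
Round 2: -01-1 0-1-0✓ 0-1-1✓ 0-10-✓ 0-11-✓ 001--✓ 011--✓
Round 3: 0-1--
PIs = {-01-1, -1001, -1100, 0-1--, 01-01, 10010, 110-1}
Coverage chart:
  m4: 0-1-- ←essential
  m5: -01-1,0-1--
  m6: 0-1-- ←essential
  m7: -01-1,0-1--
  m9: -1001,01-01
  m12: -1100,0-1--
  m13: 0-1--,01-01
  m14: 0-1-- ←essential
  m15: 0-1-- ←essential
  m18: 10010 ←essential
  m21: -01-1 ←essential
  m23: -01-1 ←essential
  m25: -1001,110-1
  m27: 110-1 ←essential
  m28: -1100 ←essential
Essential: -01-1, -1100, 0-1--, 10010, 110-1

NO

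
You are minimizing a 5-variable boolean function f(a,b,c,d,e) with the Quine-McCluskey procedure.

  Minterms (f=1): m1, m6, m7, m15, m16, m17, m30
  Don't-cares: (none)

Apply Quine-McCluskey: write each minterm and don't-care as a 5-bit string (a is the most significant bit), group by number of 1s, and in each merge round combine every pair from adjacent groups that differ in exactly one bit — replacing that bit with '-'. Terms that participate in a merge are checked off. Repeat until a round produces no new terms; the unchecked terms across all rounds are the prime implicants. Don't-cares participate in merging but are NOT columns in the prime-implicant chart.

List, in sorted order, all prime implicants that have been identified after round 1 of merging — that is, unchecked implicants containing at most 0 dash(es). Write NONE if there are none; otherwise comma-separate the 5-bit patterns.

11110

Round 0: 00001✓ 00110✓ 00111✓ 01111✓ 10000✓ 10001✓ 11110
Round 1: -0001 0-111 0011- 1000-
PIs = {-0001, 0-111, 0011-, 1000-, 11110}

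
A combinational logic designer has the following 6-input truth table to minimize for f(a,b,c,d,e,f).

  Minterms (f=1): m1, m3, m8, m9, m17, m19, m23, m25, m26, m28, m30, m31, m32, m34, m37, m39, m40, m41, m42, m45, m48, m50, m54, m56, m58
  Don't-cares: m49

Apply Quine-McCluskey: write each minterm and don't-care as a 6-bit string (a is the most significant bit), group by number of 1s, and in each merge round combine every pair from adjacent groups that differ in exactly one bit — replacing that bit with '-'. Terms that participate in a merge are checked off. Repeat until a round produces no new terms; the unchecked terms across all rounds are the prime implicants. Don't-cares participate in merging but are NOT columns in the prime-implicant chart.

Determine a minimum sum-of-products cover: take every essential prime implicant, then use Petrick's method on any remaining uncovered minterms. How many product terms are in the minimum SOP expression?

Round 0: 000001✓ 000011✓ 001000✓ 001001✓ 010001✓ 010011✓ 010111✓ 011001✓ 011010✓ 011100✓ 011110✓ 011111✓ 100000✓ 100010✓ 100101✓ 100111✓ 101000✓ 101001✓ 101010✓ 101101✓ 110000✓ 110001✓ 110010✓ 110110✓ 111000✓ 111010✓
Round 1: -01000✓ -01001✓ -10001 -11010 0-0001✓ 0-0011✓ 0-1001✓ 00-001✓ 0000-1✓ 00100-✓ 01-001✓ 01-111 010-11 0100-1✓ 011-10 0111-0 01111- 1-0000✓ 1-0010✓ 1-1000✓ 1-1010✓ 10-000✓ 10-010✓ 10-101 1000-0✓ 1001-1 101-01 1010-0✓ 10100-✓ 11-000✓ 11-010✓ 110-10 1100-0✓ 11000- 1110-0✓
Round 2: -0100- 0--001 0-00-1 1--000✓ 1--010✓ 1-00-0✓ 1-10-0✓ 10-0-0✓ 11-0-0✓
Round 3: 1--0-0
PIs = {-0100-, -10001, -11010, 0--001, 0-00-1, 01-111, 010-11, 011-10, 0111-0, 01111-, 1--0-0, 10-101, 1001-1, 101-01, 110-10, 11000-}
Coverage chart:
  m1: 0--001,0-00-1
  m3: 0-00-1 ←essential
  m8: -0100- ←essential
  m9: -0100-,0--001
  m17: -10001,0--001,0-00-1
  m19: 0-00-1,010-11
  m23: 01-111,010-11
  m25: 0--001 ←essential
  m26: -11010,011-10
  m28: 0111-0 ←essential
  m30: 011-10,0111-0,01111-
  m31: 01-111,01111-
  m32: 1--0-0 ←essential
  m34: 1--0-0 ←essential
  m37: 10-101,1001-1
  m39: 1001-1 ←essential
  m40: -0100-,1--0-0
  m41: -0100-,101-01
  m42: 1--0-0 ←essential
  m45: 10-101,101-01
  m48: 1--0-0,11000-
  m50: 1--0-0,110-10
  m54: 110-10 ←essential
  m56: 1--0-0 ←essential
  m58: -11010,1--0-0
Essential: -0100-, 0--001, 0-00-1, 0111-0, 1--0-0, 1001-1, 110-10
Petrick residual → -11010, 01-111, 10-101
Min cover (10 terms): b'cd'e' + bcd'ef' + a'd'e'f + a'c'd'f + a'bdef + a'bcdf' + ad'f' + ab'de'f + ab'c'df + abc'ef'

10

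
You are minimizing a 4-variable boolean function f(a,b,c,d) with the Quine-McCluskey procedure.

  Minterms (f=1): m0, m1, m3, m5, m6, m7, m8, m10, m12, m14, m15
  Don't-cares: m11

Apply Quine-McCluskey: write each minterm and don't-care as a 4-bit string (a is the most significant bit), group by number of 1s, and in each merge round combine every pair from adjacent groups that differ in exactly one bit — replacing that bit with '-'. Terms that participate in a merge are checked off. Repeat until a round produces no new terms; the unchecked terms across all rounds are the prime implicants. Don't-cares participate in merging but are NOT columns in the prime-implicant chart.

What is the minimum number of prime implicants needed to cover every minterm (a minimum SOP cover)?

4

size-2^0 implicants → 0000(✓)  0001(✓)  0011(✓)  0101(✓)  0110(✓)  0111(✓)  1000(✓)  1010(✓)  1011(✓)  1100(✓)  1110(✓)  1111(✓)
size-2^1 implicants → -000  -011(✓)  -110(✓)  -111(✓)  0-01(✓)  0-11(✓)  00-1(✓)  000-  01-1(✓)  011-(✓)  1-00(✓)  1-10(✓)  1-11(✓)  10-0(✓)  101-(✓)  11-0(✓)  111-(✓)
size-2^2 implicants → --11  -11-  0--1  1--0  1-1-
Unchecked terms (primes): --11, -000, -11-, 0--1, 000-, 1--0, 1-1-
Minterm coverage:
  m0 ⊆ -000,000-
  m1 ⊆ 0--1,000-
  m3 ⊆ --11,0--1
  m5 ⊆ 0--1 [E]
  m6 ⊆ -11- [E]
  m7 ⊆ --11,-11-,0--1
  m8 ⊆ -000,1--0
  m10 ⊆ 1--0,1-1-
  m12 ⊆ 1--0 [E]
  m14 ⊆ -11-,1--0,1-1-
  m15 ⊆ --11,-11-,1-1-
E = {-11-, 0--1, 1--0}
Petrick residual → -000
Cover = b'c'd' + bc + a'd + ad'  |cover|=4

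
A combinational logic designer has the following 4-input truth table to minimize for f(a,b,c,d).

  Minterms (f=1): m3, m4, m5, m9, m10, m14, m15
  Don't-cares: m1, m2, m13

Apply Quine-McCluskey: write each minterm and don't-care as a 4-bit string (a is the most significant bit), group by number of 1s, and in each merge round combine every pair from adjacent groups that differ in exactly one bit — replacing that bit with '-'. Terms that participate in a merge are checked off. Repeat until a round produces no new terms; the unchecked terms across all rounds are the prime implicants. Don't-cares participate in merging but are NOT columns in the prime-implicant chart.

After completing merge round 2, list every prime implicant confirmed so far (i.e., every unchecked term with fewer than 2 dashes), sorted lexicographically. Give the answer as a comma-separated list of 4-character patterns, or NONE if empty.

-010, 00-1, 001-, 010-, 1-10, 11-1, 111-

Round 0: 0001✓ 0010✓ 0011✓ 0100✓ 0101✓ 1001✓ 1010✓ 1101✓ 1110✓ 1111✓
Round 1: -001✓ -010 -101✓ 0-01✓ 00-1 001- 010- 1-01✓ 1-10 11-1 111-
Round 2: --01
PIs = {--01, -010, 00-1, 001-, 010-, 1-10, 11-1, 111-}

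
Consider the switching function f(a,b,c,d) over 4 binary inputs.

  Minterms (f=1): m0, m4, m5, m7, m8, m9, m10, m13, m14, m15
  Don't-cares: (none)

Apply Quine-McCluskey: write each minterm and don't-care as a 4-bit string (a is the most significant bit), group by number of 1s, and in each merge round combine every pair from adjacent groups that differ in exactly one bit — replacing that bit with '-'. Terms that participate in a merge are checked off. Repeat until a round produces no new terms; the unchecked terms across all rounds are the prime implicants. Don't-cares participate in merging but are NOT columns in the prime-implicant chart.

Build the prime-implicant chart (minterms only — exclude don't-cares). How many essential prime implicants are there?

1

[col 0] 0000*, 0100*, 0101*, 0111*, 1000*, 1001*, 1010*, 1101*, 1110*, 1111*
[col 1] -000, -101*, -111*, 0-00, 01-1*, 010-, 1-01, 1-10, 10-0, 100-, 11-1*, 111-
[col 2] -1-1
Prime implicants: -000, -1-1, 0-00, 010-, 1-01, 1-10, 10-0, 100-, 111-
PI chart (minterm → PIs covering it):
  0 | -000,0-00
  4 | 0-00,010-
  5 | -1-1,010-
  7 | -1-1  (sole → essential)
  8 | -000,10-0,100-
  9 | 1-01,100-
  10 | 1-10,10-0
  13 | -1-1,1-01
  14 | 1-10,111-
  15 | -1-1,111-
Essential prime implicants: -1-1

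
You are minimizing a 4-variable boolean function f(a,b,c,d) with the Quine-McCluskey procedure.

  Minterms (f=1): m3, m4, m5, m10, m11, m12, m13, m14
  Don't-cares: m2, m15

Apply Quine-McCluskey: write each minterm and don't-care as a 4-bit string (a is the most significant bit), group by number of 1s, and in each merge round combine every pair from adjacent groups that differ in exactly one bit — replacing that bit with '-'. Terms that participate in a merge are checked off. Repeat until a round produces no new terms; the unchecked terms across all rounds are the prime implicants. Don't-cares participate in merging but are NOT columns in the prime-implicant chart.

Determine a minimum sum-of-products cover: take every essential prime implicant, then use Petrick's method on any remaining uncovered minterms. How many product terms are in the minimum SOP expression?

size-2^0 implicants → 0010(✓)  0011(✓)  0100(✓)  0101(✓)  1010(✓)  1011(✓)  1100(✓)  1101(✓)  1110(✓)  1111(✓)
size-2^1 implicants → -010(✓)  -011(✓)  -100(✓)  -101(✓)  001-(✓)  010-(✓)  1-10(✓)  1-11(✓)  101-(✓)  11-0(✓)  11-1(✓)  110-(✓)  111-(✓)
size-2^2 implicants → -01-  -10-  1-1-  11--
Unchecked terms (primes): -01-, -10-, 1-1-, 11--
Minterm coverage:
  m3 ⊆ -01- [E]
  m4 ⊆ -10- [E]
  m5 ⊆ -10- [E]
  m10 ⊆ -01-,1-1-
  m11 ⊆ -01-,1-1-
  m12 ⊆ -10-,11--
  m13 ⊆ -10-,11--
  m14 ⊆ 1-1-,11--
E = {-01-, -10-}
Petrick residual → 1-1-
Cover = b'c + bc' + ac  |cover|=3

3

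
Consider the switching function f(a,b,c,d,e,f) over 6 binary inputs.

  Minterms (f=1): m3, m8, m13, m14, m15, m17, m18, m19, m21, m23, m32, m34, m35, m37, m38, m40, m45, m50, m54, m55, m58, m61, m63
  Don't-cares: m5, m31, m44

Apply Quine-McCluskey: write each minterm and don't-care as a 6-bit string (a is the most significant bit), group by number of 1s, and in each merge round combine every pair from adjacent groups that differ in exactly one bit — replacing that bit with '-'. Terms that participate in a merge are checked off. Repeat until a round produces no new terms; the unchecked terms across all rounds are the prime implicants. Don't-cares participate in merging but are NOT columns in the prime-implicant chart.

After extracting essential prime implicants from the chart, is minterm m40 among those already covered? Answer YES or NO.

size-2^0 implicants → 000011(✓)  000101(✓)  001000(✓)  001101(✓)  001110(✓)  001111(✓)  010001(✓)  010010(✓)  010011(✓)  010101(✓)  010111(✓)  011111(✓)  100000(✓)  100010(✓)  100011(✓)  100101(✓)  100110(✓)  101000(✓)  101100(✓)  101101(✓)  110010(✓)  110110(✓)  110111(✓)  111010(✓)  111101(✓)  111111(✓)
size-2^1 implicants → -00011  -00101(✓)  -01000  -01101(✓)  -10010  -10111(✓)  -11111(✓)  0-0011  0-0101  0-1111  00-101(✓)  0011-1  00111-  01-111(✓)  010-01(✓)  010-11(✓)  0100-1(✓)  01001-  0101-1(✓)  1-0010(✓)  1-0110(✓)  1-1101  10-000  10-101(✓)  100-10(✓)  1000-0  10001-  101-00  10110-  11-010  11-111(✓)  110-10(✓)  11011-  1111-1
size-2^2 implicants → -0-101  -1-111  010--1  1-0-10
Unchecked terms (primes): -0-101, -00011, -01000, -1-111, -10010, 0-0011, 0-0101, 0-1111, 0011-1, 00111-, 010--1, 01001-, 1-0-10, 1-1101, 10-000, 1000-0, 10001-, 101-00, 10110-, 11-010, 11011-, 1111-1
Minterm coverage:
  m3 ⊆ -00011,0-0011
  m8 ⊆ -01000 [E]
  m13 ⊆ -0-101,0011-1
  m14 ⊆ 00111- [E]
  m15 ⊆ 0-1111,0011-1,00111-
  m17 ⊆ 010--1 [E]
  m18 ⊆ -10010,01001-
  m19 ⊆ 0-0011,010--1,01001-
  m21 ⊆ 0-0101,010--1
  m23 ⊆ -1-111,010--1
  m32 ⊆ 10-000,1000-0
  m34 ⊆ 1-0-10,1000-0,10001-
  m35 ⊆ -00011,10001-
  m37 ⊆ -0-101 [E]
  m38 ⊆ 1-0-10 [E]
  m40 ⊆ -01000,10-000,101-00
  m45 ⊆ -0-101,1-1101,10110-
  m50 ⊆ -10010,1-0-10,11-010
  m54 ⊆ 1-0-10,11011-
  m55 ⊆ -1-111,11011-
  m58 ⊆ 11-010 [E]
  m61 ⊆ 1-1101,1111-1
  m63 ⊆ -1-111,1111-1
E = {-0-101, -01000, 00111-, 010--1, 1-0-10, 11-010}

YES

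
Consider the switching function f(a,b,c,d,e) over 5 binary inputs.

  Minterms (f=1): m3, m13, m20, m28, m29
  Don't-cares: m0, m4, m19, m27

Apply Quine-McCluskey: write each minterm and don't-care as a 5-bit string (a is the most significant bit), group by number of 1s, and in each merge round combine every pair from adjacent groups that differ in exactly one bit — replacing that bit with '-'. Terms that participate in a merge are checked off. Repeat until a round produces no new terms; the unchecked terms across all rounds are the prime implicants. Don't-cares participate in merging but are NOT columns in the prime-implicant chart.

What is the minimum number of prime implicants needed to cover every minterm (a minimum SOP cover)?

[col 0] 00000*, 00011*, 00100*, 01101*, 10011*, 10100*, 11011*, 11100*, 11101*
[col 1] -0011, -0100, -1101, 00-00, 1-011, 1-100, 1110-
Prime implicants: -0011, -0100, -1101, 00-00, 1-011, 1-100, 1110-
PI chart (minterm → PIs covering it):
  3 | -0011  (sole → essential)
  13 | -1101  (sole → essential)
  20 | -0100,1-100
  28 | 1-100,1110-
  29 | -1101,1110-
Essential prime implicants: -0011, -1101
Petrick residual → 1-100
Minimum SOP uses 3 PIs: b'c'de + bcd'e + acd'e'

3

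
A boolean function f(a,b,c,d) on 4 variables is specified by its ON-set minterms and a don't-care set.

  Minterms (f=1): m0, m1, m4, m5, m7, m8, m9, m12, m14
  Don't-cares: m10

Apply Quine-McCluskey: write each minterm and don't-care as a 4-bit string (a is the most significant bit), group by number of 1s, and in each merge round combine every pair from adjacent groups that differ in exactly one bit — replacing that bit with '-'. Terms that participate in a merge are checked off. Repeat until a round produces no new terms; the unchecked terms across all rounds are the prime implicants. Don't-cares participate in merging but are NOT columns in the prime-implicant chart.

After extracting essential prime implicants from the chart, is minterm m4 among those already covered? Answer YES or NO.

size-2^0 implicants → 0000(✓)  0001(✓)  0100(✓)  0101(✓)  0111(✓)  1000(✓)  1001(✓)  1010(✓)  1100(✓)  1110(✓)
size-2^1 implicants → -000(✓)  -001(✓)  -100(✓)  0-00(✓)  0-01(✓)  000-(✓)  01-1  010-(✓)  1-00(✓)  1-10(✓)  10-0(✓)  100-(✓)  11-0(✓)
size-2^2 implicants → --00  -00-  0-0-  1--0
Unchecked terms (primes): --00, -00-, 0-0-, 01-1, 1--0
Minterm coverage:
  m0 ⊆ --00,-00-,0-0-
  m1 ⊆ -00-,0-0-
  m4 ⊆ --00,0-0-
  m5 ⊆ 0-0-,01-1
  m7 ⊆ 01-1 [E]
  m8 ⊆ --00,-00-,1--0
  m9 ⊆ -00- [E]
  m12 ⊆ --00,1--0
  m14 ⊆ 1--0 [E]
E = {-00-, 01-1, 1--0}

NO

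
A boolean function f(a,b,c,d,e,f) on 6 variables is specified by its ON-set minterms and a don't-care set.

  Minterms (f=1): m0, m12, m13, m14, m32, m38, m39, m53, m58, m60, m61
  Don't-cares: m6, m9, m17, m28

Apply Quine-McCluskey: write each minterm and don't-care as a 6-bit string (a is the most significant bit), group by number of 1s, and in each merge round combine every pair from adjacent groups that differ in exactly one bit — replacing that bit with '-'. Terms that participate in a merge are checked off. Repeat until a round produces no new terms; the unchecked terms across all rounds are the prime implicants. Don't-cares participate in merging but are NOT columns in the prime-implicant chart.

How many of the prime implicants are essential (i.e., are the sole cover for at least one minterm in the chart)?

4

size-2^0 implicants → 000000(✓)  000110(✓)  001001(✓)  001100(✓)  001101(✓)  001110(✓)  010001  011100(✓)  100000(✓)  100110(✓)  100111(✓)  110101(✓)  111010  111100(✓)  111101(✓)
size-2^1 implicants → -00000  -00110  -11100  0-1100  00-110  001-01  0011-0  00110-  10011-  11-101  11110-
Unchecked terms (primes): -00000, -00110, -11100, 0-1100, 00-110, 001-01, 0011-0, 00110-, 010001, 10011-, 11-101, 111010, 11110-
Minterm coverage:
  m0 ⊆ -00000 [E]
  m12 ⊆ 0-1100,0011-0,00110-
  m13 ⊆ 001-01,00110-
  m14 ⊆ 00-110,0011-0
  m32 ⊆ -00000 [E]
  m38 ⊆ -00110,10011-
  m39 ⊆ 10011- [E]
  m53 ⊆ 11-101 [E]
  m58 ⊆ 111010 [E]
  m60 ⊆ -11100,11110-
  m61 ⊆ 11-101,11110-
E = {-00000, 10011-, 11-101, 111010}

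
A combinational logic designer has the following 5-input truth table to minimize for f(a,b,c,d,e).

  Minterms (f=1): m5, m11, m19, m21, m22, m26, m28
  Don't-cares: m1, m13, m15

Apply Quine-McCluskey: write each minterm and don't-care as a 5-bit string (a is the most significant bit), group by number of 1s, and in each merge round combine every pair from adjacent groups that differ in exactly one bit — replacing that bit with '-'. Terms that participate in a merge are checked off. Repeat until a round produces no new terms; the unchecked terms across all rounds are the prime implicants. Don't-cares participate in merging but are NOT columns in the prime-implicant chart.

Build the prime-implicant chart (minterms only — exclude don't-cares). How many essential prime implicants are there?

size-2^0 implicants → 00001(✓)  00101(✓)  01011(✓)  01101(✓)  01111(✓)  10011  10101(✓)  10110  11010  11100
size-2^1 implicants → -0101  0-101  00-01  01-11  011-1
Unchecked terms (primes): -0101, 0-101, 00-01, 01-11, 011-1, 10011, 10110, 11010, 11100
Minterm coverage:
  m5 ⊆ -0101,0-101,00-01
  m11 ⊆ 01-11 [E]
  m19 ⊆ 10011 [E]
  m21 ⊆ -0101 [E]
  m22 ⊆ 10110 [E]
  m26 ⊆ 11010 [E]
  m28 ⊆ 11100 [E]
E = {-0101, 01-11, 10011, 10110, 11010, 11100}

6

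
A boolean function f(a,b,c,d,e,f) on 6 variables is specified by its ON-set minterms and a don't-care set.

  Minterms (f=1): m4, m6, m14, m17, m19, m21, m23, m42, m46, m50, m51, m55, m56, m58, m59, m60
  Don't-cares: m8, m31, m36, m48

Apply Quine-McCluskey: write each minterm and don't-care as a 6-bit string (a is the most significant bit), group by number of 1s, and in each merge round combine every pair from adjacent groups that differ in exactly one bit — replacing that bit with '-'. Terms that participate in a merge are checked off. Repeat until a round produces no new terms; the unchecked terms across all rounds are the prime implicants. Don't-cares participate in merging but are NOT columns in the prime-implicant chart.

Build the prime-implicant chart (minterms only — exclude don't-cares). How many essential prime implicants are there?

4

size-2^0 implicants → 000100(✓)  000110(✓)  001000  001110(✓)  010001(✓)  010011(✓)  010101(✓)  010111(✓)  011111(✓)  100100(✓)  101010(✓)  101110(✓)  110000(✓)  110010(✓)  110011(✓)  110111(✓)  111000(✓)  111010(✓)  111011(✓)  111100(✓)
size-2^1 implicants → -00100  -01110  -10011(✓)  -10111(✓)  00-110  0001-0  01-111  010-01(✓)  010-11(✓)  0100-1(✓)  0101-1(✓)  1-1010  101-10  11-000(✓)  11-010(✓)  11-011(✓)  110-11(✓)  1100-0(✓)  11001-(✓)  111-00  1110-0(✓)  11101-(✓)
size-2^2 implicants → -10-11  010--1  11-0-0  11-01-
Unchecked terms (primes): -00100, -01110, -10-11, 00-110, 0001-0, 001000, 01-111, 010--1, 1-1010, 101-10, 11-0-0, 11-01-, 111-00
Minterm coverage:
  m4 ⊆ -00100,0001-0
  m6 ⊆ 00-110,0001-0
  m14 ⊆ -01110,00-110
  m17 ⊆ 010--1 [E]
  m19 ⊆ -10-11,010--1
  m21 ⊆ 010--1 [E]
  m23 ⊆ -10-11,01-111,010--1
  m42 ⊆ 1-1010,101-10
  m46 ⊆ -01110,101-10
  m50 ⊆ 11-0-0,11-01-
  m51 ⊆ -10-11,11-01-
  m55 ⊆ -10-11 [E]
  m56 ⊆ 11-0-0,111-00
  m58 ⊆ 1-1010,11-0-0,11-01-
  m59 ⊆ 11-01- [E]
  m60 ⊆ 111-00 [E]
E = {-10-11, 010--1, 11-01-, 111-00}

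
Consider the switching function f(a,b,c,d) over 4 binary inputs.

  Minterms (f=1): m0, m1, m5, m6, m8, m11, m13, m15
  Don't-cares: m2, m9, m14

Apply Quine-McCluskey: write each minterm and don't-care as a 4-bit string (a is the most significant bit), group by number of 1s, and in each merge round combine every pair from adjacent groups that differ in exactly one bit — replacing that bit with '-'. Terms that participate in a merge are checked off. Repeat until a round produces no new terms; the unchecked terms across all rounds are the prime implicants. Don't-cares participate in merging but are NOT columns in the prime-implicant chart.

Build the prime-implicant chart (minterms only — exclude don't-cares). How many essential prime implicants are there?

3

Round 0: 0000✓ 0001✓ 0010✓ 0101✓ 0110✓ 1000✓ 1001✓ 1011✓ 1101✓ 1110✓ 1111✓
Round 1: -000✓ -001✓ -101✓ -110 0-01✓ 0-10 00-0 000-✓ 1-01✓ 1-11✓ 10-1✓ 100-✓ 11-1✓ 111-
Round 2: --01 -00- 1--1
PIs = {--01, -00-, -110, 0-10, 00-0, 1--1, 111-}
Coverage chart:
  m0: -00-,00-0
  m1: --01,-00-
  m5: --01 ←essential
  m6: -110,0-10
  m8: -00- ←essential
  m11: 1--1 ←essential
  m13: --01,1--1
  m15: 1--1,111-
Essential: --01, -00-, 1--1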